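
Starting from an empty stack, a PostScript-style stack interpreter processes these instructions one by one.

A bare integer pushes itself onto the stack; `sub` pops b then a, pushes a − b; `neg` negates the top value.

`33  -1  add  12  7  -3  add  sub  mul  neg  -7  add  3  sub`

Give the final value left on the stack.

-266

33  → 33
-1  → 33 -1
add → 32
12  → 32 12
7   → 32 12 7
-3  → 32 12 7 -3
add → 32 12 4
sub → 32 8
mul → 256
neg → -256
-7  → -256 -7
add → -263
3   → -263 3
sub → -266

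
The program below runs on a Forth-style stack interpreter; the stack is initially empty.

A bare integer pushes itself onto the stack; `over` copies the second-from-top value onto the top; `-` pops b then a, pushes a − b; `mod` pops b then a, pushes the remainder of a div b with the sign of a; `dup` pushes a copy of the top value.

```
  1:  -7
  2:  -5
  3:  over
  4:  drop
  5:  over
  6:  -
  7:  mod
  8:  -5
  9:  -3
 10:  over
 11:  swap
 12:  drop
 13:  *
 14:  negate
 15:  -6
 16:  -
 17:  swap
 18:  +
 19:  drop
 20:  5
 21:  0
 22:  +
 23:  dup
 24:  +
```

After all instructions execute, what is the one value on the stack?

10

-7      -7
-5      -7 -5
over    -7 -5 -7
drop    -7 -5
over    -7 -5 -7
-       -7 2
mod     -1
-5      -1 -5
-3      -1 -5 -3
over    -1 -5 -3 -5
swap    -1 -5 -5 -3
drop    -1 -5 -5
*       -1 25
negate  -1 -25
-6      -1 -25 -6
-       -1 -19
swap    -19 -1
+       -20
drop    (empty)
5       5
0       5 0
+       5
dup     5 5
+       10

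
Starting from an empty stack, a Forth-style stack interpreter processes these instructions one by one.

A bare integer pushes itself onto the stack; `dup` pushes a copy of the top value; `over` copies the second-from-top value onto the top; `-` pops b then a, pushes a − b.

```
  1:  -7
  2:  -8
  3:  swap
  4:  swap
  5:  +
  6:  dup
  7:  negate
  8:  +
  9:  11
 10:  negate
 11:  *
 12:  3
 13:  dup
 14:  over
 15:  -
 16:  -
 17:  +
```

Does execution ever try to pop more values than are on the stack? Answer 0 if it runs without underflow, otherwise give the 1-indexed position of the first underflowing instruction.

0

-7     -> [-7]
-8     -> [-7, -8]
swap   -> [-8, -7]
swap   -> [-7, -8]
+      -> [-15]
dup    -> [-15, -15]
negate -> [-15, 15]
+      -> [0]
11     -> [0, 11]
negate -> [0, -11]
*      -> [0]
3      -> [0, 3]
dup    -> [0, 3, 3]
over   -> [0, 3, 3, 3]
-      -> [0, 3, 0]
-      -> [0, 3]
+      -> [3]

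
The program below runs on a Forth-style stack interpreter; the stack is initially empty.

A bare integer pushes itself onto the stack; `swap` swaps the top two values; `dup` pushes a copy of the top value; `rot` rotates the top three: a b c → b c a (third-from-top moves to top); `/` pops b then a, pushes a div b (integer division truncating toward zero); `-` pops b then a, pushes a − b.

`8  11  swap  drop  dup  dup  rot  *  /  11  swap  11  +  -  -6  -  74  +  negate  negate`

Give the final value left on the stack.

8       8
11      8 11
swap    11 8
drop    11
dup     11 11
dup     11 11 11
rot     11 11 11
*       11 121
/       0
11      0 11
swap    11 0
11      11 0 11
+       11 11
-       0
-6      0 -6
-       6
74      6 74
+       80
negate  -80
negate  80

80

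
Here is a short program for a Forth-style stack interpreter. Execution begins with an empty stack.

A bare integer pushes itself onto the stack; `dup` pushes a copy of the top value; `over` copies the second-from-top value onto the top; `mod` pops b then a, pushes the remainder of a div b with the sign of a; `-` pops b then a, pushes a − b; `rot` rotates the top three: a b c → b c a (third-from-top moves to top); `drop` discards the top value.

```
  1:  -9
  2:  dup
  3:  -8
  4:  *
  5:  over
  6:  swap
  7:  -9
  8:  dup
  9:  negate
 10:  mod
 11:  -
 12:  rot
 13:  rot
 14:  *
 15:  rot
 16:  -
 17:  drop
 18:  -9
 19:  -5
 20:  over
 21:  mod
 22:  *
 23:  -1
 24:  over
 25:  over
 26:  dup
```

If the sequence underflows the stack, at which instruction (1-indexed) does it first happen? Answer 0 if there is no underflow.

15

-9     → -9
dup    → -9 -9
-8     → -9 -9 -8
*      → -9 72
over   → -9 72 -9
swap   → -9 -9 72
-9     → -9 -9 72 -9
dup    → -9 -9 72 -9 -9
negate → -9 -9 72 -9 9
mod    → -9 -9 72 0
-      → -9 -9 72
rot    → -9 72 -9
rot    → 72 -9 -9
*      → 72 81
rot  — needs 3 operands, stack has 2 → underflow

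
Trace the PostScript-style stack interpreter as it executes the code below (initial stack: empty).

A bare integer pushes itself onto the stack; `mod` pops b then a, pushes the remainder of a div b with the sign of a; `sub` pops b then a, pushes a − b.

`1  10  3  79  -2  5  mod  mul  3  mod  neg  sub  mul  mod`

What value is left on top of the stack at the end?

1

1   → [1]
10  → [1, 10]
3   → [1, 10, 3]
79  → [1, 10, 3, 79]
-2  → [1, 10, 3, 79, -2]
5   → [1, 10, 3, 79, -2, 5]
mod → [1, 10, 3, 79, -2]
mul → [1, 10, 3, -158]
3   → [1, 10, 3, -158, 3]
mod → [1, 10, 3, -2]
neg → [1, 10, 3, 2]
sub → [1, 10, 1]
mul → [1, 10]
mod → [1]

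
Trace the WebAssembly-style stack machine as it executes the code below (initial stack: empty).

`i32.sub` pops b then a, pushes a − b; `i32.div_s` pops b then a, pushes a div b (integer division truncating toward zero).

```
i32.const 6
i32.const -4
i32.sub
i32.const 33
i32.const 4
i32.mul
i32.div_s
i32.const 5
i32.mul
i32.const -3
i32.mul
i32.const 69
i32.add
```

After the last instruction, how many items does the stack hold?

1

i32.const 6  : 6
i32.const -4 : 6 -4
i32.sub      : 10
i32.const 33 : 10 33
i32.const 4  : 10 33 4
i32.mul      : 10 132
i32.div_s    : 0
i32.const 5  : 0 5
i32.mul      : 0
i32.const -3 : 0 -3
i32.mul      : 0
i32.const 69 : 0 69
i32.add      : 69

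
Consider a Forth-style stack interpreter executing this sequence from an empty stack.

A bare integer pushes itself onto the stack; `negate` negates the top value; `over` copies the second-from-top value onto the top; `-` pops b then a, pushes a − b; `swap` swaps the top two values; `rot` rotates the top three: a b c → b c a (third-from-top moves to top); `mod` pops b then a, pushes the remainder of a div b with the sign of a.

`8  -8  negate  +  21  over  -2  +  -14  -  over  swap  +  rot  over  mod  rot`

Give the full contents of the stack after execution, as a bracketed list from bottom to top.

[49, 16, 21]

8       [8]
-8      [8, -8]
negate  [8, 8]
+       [16]
21      [16, 21]
over    [16, 21, 16]
-2      [16, 21, 16, -2]
+       [16, 21, 14]
-14     [16, 21, 14, -14]
-       [16, 21, 28]
over    [16, 21, 28, 21]
swap    [16, 21, 21, 28]
+       [16, 21, 49]
rot     [21, 49, 16]
over    [21, 49, 16, 49]
mod     [21, 49, 16]
rot     [49, 16, 21]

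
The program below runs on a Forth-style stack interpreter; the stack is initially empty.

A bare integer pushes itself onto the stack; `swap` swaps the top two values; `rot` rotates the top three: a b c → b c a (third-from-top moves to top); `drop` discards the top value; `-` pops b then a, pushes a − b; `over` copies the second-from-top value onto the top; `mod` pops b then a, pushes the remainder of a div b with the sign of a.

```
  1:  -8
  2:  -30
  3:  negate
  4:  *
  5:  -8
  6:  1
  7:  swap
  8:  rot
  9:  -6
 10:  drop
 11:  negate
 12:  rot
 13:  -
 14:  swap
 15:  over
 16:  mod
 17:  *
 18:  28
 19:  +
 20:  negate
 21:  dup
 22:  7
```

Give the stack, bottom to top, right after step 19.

[-1884]

-8     → -8
-30    → -8 -30
negate → -8 30
*      → -240
-8     → -240 -8
1      → -240 -8 1
swap   → -240 1 -8
rot    → 1 -8 -240
-6     → 1 -8 -240 -6
drop   → 1 -8 -240
negate → 1 -8 240
rot    → -8 240 1
-      → -8 239
swap   → 239 -8
over   → 239 -8 239
mod    → 239 -8
*      → -1912
28     → -1912 28
+      → -1884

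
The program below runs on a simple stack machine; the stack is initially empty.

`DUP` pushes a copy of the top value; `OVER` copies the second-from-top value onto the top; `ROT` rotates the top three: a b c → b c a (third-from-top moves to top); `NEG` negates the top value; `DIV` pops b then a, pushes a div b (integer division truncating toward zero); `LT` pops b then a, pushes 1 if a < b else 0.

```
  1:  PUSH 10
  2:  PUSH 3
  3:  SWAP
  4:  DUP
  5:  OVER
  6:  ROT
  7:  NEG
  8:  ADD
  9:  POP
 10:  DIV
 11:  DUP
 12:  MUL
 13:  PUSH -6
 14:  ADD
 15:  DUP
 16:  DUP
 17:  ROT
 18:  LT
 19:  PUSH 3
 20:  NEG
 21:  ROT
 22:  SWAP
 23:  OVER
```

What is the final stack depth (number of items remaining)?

PUSH 10  [10]
PUSH 3   [10, 3]
SWAP     [3, 10]
DUP      [3, 10, 10]
OVER     [3, 10, 10, 10]
ROT      [3, 10, 10, 10]
NEG      [3, 10, 10, -10]
ADD      [3, 10, 0]
POP      [3, 10]
DIV      [0]
DUP      [0, 0]
MUL      [0]
PUSH -6  [0, -6]
ADD      [-6]
DUP      [-6, -6]
DUP      [-6, -6, -6]
ROT      [-6, -6, -6]
LT       [-6, 0]
PUSH 3   [-6, 0, 3]
NEG      [-6, 0, -3]
ROT      [0, -3, -6]
SWAP     [0, -6, -3]
OVER     [0, -6, -3, -6]

4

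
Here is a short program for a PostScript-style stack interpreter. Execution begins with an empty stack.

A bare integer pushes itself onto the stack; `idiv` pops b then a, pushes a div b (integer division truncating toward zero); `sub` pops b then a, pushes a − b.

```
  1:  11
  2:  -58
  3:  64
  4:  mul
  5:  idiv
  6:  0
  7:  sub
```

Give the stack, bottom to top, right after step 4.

11  : [11]
-58 : [11, -58]
64  : [11, -58, 64]
mul : [11, -3712]

[11, -3712]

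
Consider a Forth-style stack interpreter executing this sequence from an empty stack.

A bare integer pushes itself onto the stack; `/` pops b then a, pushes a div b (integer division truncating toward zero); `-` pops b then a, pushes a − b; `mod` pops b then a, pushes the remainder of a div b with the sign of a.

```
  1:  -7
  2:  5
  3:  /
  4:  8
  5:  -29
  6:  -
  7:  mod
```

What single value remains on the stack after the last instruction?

-7  : [-7]
5   : [-7, 5]
/   : [-1]
8   : [-1, 8]
-29 : [-1, 8, -29]
-   : [-1, 37]
mod : [-1]

-1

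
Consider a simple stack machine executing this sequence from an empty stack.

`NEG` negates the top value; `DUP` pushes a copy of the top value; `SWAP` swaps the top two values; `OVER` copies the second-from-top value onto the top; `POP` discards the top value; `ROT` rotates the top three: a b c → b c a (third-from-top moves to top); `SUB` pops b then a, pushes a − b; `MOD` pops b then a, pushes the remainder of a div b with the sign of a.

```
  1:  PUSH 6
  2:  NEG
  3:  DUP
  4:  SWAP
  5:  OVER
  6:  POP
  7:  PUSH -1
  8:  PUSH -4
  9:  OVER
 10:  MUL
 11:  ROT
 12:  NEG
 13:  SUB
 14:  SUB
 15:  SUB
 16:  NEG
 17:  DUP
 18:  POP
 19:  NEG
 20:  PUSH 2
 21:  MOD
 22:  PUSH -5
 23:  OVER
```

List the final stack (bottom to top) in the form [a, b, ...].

[-1, -5, -1]

PUSH 6   [6]
NEG      [-6]
DUP      [-6, -6]
SWAP     [-6, -6]
OVER     [-6, -6, -6]
POP      [-6, -6]
PUSH -1  [-6, -6, -1]
PUSH -4  [-6, -6, -1, -4]
OVER     [-6, -6, -1, -4, -1]
MUL      [-6, -6, -1, 4]
ROT      [-6, -1, 4, -6]
NEG      [-6, -1, 4, 6]
SUB      [-6, -1, -2]
SUB      [-6, 1]
SUB      [-7]
NEG      [7]
DUP      [7, 7]
POP      [7]
NEG      [-7]
PUSH 2   [-7, 2]
MOD      [-1]
PUSH -5  [-1, -5]
OVER     [-1, -5, -1]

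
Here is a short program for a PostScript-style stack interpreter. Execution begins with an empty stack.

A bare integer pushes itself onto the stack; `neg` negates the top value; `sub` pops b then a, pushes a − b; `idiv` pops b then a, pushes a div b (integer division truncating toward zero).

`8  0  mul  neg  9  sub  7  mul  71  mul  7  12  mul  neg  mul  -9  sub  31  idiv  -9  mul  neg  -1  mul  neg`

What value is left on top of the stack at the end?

109080

8    → 8
0    → 8 0
mul  → 0
neg  → 0
9    → 0 9
sub  → -9
7    → -9 7
mul  → -63
71   → -63 71
mul  → -4473
7    → -4473 7
12   → -4473 7 12
mul  → -4473 84
neg  → -4473 -84
mul  → 375732
-9   → 375732 -9
sub  → 375741
31   → 375741 31
idiv → 12120
-9   → 12120 -9
mul  → -109080
neg  → 109080
-1   → 109080 -1
mul  → -109080
neg  → 109080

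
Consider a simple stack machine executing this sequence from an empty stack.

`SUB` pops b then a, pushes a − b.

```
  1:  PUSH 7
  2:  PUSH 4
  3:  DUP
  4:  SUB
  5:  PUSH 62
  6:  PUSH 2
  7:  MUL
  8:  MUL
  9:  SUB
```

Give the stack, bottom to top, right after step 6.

[7, 0, 62, 2]

PUSH 7  → 7
PUSH 4  → 7 4
DUP     → 7 4 4
SUB     → 7 0
PUSH 62 → 7 0 62
PUSH 2  → 7 0 62 2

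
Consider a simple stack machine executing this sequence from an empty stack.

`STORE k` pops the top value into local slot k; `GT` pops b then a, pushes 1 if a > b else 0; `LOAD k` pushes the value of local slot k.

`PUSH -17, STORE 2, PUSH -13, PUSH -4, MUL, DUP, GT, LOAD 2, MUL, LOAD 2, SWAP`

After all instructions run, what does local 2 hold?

PUSH -17 → -17
STORE 2  → (empty)
PUSH -13 → -13
PUSH -4  → -13 -4
MUL      → 52
DUP      → 52 52
GT       → 0
LOAD 2   → 0 -17
MUL      → 0
LOAD 2   → 0 -17
SWAP     → -17 0

-17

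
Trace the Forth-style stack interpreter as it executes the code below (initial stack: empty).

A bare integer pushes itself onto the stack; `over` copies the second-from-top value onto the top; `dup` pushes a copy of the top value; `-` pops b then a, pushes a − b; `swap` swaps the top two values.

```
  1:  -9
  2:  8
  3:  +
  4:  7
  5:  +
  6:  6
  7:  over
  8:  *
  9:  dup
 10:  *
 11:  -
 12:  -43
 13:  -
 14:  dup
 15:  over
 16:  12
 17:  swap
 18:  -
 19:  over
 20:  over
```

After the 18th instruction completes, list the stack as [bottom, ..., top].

[-1247, -1247, 1259]

-9   → [-9]
8    → [-9, 8]
+    → [-1]
7    → [-1, 7]
+    → [6]
6    → [6, 6]
over → [6, 6, 6]
*    → [6, 36]
dup  → [6, 36, 36]
*    → [6, 1296]
-    → [-1290]
-43  → [-1290, -43]
-    → [-1247]
dup  → [-1247, -1247]
over → [-1247, -1247, -1247]
12   → [-1247, -1247, -1247, 12]
swap → [-1247, -1247, 12, -1247]
-    → [-1247, -1247, 1259]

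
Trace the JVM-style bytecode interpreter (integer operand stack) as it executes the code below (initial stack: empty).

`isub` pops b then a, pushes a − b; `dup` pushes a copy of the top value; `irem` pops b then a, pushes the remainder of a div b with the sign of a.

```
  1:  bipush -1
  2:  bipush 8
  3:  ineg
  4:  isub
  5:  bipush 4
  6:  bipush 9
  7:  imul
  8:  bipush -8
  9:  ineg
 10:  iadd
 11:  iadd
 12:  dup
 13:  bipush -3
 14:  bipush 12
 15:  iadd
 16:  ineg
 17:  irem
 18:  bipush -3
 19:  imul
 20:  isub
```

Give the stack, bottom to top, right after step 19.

bipush -1  -1
bipush 8   -1 8
ineg       -1 -8
isub       7
bipush 4   7 4
bipush 9   7 4 9
imul       7 36
bipush -8  7 36 -8
ineg       7 36 8
iadd       7 44
iadd       51
dup        51 51
bipush -3  51 51 -3
bipush 12  51 51 -3 12
iadd       51 51 9
ineg       51 51 -9
irem       51 6
bipush -3  51 6 -3
imul       51 -18

[51, -18]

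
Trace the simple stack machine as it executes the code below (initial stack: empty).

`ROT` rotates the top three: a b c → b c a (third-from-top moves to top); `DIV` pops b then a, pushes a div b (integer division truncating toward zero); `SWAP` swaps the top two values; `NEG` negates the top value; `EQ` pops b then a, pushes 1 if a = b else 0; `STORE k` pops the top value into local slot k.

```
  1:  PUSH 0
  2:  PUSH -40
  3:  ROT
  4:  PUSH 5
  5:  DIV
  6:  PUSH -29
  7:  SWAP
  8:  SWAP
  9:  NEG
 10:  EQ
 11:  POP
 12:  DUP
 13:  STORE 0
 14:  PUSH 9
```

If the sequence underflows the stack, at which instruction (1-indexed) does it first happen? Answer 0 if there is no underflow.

PUSH 0    [0]
PUSH -40  [0, -40]
ROT  — needs 3 operands, stack has 2 → underflow

3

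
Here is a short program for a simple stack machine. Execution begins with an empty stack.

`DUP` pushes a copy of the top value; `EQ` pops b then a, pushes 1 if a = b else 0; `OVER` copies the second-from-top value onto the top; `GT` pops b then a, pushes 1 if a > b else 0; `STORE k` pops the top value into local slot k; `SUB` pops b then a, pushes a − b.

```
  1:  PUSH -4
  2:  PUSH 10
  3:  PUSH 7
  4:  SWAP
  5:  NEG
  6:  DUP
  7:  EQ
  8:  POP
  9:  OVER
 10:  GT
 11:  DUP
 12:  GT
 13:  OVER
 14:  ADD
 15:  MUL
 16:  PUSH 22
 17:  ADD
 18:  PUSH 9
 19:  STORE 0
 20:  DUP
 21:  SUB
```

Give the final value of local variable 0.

PUSH -4  [-4]
PUSH 10  [-4, 10]
PUSH 7   [-4, 10, 7]
SWAP     [-4, 7, 10]
NEG      [-4, 7, -10]
DUP      [-4, 7, -10, -10]
EQ       [-4, 7, 1]
POP      [-4, 7]
OVER     [-4, 7, -4]
GT       [-4, 1]
DUP      [-4, 1, 1]
GT       [-4, 0]
OVER     [-4, 0, -4]
ADD      [-4, -4]
MUL      [16]
PUSH 22  [16, 22]
ADD      [38]
PUSH 9   [38, 9]
STORE 0  [38]
DUP      [38, 38]
SUB      [0]

9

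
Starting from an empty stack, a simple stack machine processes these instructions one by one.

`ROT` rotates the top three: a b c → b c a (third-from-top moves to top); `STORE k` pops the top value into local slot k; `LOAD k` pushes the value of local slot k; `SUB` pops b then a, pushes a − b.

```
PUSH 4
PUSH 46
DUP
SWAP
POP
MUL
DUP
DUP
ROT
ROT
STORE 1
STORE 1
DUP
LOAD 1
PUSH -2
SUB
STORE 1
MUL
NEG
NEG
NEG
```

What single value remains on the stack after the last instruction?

-33856

PUSH 4  → [4]
PUSH 46 → [4, 46]
DUP     → [4, 46, 46]
SWAP    → [4, 46, 46]
POP     → [4, 46]
MUL     → [184]
DUP     → [184, 184]
DUP     → [184, 184, 184]
ROT     → [184, 184, 184]
ROT     → [184, 184, 184]
STORE 1 → [184, 184]
STORE 1 → [184]
DUP     → [184, 184]
LOAD 1  → [184, 184, 184]
PUSH -2 → [184, 184, 184, -2]
SUB     → [184, 184, 186]
STORE 1 → [184, 184]
MUL     → [33856]
NEG     → [-33856]
NEG     → [33856]
NEG     → [-33856]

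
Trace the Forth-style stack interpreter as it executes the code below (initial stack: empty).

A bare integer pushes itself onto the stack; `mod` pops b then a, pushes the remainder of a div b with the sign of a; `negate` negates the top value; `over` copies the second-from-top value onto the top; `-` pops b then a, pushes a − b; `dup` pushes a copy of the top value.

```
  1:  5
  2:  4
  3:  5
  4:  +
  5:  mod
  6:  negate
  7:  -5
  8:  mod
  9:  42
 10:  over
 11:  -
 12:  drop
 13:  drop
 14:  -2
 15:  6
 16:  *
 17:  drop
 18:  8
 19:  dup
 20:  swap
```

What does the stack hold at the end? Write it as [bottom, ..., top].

[8, 8]

5       5
4       5 4
5       5 4 5
+       5 9
mod     5
negate  -5
-5      -5 -5
mod     0
42      0 42
over    0 42 0
-       0 42
drop    0
drop    (empty)
-2      -2
6       -2 6
*       -12
drop    (empty)
8       8
dup     8 8
swap    8 8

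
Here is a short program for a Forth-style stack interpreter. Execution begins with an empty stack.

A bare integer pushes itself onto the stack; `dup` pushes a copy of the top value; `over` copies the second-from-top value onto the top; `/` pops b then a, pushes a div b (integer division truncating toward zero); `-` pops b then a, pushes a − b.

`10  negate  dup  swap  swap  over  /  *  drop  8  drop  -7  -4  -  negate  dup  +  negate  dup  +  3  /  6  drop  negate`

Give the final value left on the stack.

10     -> [10]
negate -> [-10]
dup    -> [-10, -10]
swap   -> [-10, -10]
swap   -> [-10, -10]
over   -> [-10, -10, -10]
/      -> [-10, 1]
*      -> [-10]
drop   -> []
8      -> [8]
drop   -> []
-7     -> [-7]
-4     -> [-7, -4]
-      -> [-3]
negate -> [3]
dup    -> [3, 3]
+      -> [6]
negate -> [-6]
dup    -> [-6, -6]
+      -> [-12]
3      -> [-12, 3]
/      -> [-4]
6      -> [-4, 6]
drop   -> [-4]
negate -> [4]

4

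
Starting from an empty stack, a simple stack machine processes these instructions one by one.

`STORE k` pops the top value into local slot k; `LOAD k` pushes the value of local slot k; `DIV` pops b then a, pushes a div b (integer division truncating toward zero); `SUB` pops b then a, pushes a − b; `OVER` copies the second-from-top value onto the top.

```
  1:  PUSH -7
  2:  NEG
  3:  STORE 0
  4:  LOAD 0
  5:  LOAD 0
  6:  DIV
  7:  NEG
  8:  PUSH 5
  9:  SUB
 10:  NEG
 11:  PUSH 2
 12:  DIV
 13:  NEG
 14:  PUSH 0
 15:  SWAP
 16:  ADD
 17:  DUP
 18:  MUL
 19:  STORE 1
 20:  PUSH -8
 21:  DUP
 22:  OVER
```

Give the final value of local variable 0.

7

PUSH -7 → -7
NEG     → 7
STORE 0 → (empty)
LOAD 0  → 7
LOAD 0  → 7 7
DIV     → 1
NEG     → -1
PUSH 5  → -1 5
SUB     → -6
NEG     → 6
PUSH 2  → 6 2
DIV     → 3
NEG     → -3
PUSH 0  → -3 0
SWAP    → 0 -3
ADD     → -3
DUP     → -3 -3
MUL     → 9
STORE 1 → (empty)
PUSH -8 → -8
DUP     → -8 -8
OVER    → -8 -8 -8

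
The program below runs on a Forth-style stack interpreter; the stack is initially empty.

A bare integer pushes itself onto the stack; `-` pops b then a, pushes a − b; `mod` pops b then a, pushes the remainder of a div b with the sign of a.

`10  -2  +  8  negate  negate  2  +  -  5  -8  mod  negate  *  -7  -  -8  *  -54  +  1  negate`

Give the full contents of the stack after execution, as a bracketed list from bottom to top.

[-190, -1]

10     → [10]
-2     → [10, -2]
+      → [8]
8      → [8, 8]
negate → [8, -8]
negate → [8, 8]
2      → [8, 8, 2]
+      → [8, 10]
-      → [-2]
5      → [-2, 5]
-8     → [-2, 5, -8]
mod    → [-2, 5]
negate → [-2, -5]
*      → [10]
-7     → [10, -7]
-      → [17]
-8     → [17, -8]
*      → [-136]
-54    → [-136, -54]
+      → [-190]
1      → [-190, 1]
negate → [-190, -1]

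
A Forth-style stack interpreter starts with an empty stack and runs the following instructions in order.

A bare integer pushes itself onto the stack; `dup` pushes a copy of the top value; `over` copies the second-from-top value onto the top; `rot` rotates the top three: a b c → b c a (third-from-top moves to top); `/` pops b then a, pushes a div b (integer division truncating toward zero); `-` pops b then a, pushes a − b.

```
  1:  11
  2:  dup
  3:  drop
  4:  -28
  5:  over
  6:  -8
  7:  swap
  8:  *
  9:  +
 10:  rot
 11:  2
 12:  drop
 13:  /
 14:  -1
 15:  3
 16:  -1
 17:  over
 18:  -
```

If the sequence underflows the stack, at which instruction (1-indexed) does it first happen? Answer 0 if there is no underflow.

10

11   : [11]
dup  : [11, 11]
drop : [11]
-28  : [11, -28]
over : [11, -28, 11]
-8   : [11, -28, 11, -8]
swap : [11, -28, -8, 11]
*    : [11, -28, -88]
+    : [11, -116]
rot  — needs 3 operands, stack has 2 → underflow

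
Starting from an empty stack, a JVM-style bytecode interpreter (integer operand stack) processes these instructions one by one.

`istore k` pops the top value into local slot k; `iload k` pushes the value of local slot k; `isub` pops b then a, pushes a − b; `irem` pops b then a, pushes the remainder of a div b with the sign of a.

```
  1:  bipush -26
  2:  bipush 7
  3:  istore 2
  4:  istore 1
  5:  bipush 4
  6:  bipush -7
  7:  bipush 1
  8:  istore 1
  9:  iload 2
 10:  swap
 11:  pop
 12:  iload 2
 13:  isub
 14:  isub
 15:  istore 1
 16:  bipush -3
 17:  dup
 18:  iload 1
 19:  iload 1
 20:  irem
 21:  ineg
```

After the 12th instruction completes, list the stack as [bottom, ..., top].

[4, 7, 7]

bipush -26 -> [-26]
bipush 7   -> [-26, 7]
istore 2   -> [-26]
istore 1   -> []
bipush 4   -> [4]
bipush -7  -> [4, -7]
bipush 1   -> [4, -7, 1]
istore 1   -> [4, -7]
iload 2    -> [4, -7, 7]
swap       -> [4, 7, -7]
pop        -> [4, 7]
iload 2    -> [4, 7, 7]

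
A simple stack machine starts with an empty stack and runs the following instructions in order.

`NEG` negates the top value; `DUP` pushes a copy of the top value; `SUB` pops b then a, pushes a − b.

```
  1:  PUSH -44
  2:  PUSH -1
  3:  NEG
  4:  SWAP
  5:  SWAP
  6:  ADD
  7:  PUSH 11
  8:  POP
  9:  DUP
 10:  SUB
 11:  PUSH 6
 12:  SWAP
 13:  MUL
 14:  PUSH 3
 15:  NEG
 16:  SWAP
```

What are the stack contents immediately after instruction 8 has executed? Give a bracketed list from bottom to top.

[-43]

PUSH -44 -> [-44]
PUSH -1  -> [-44, -1]
NEG      -> [-44, 1]
SWAP     -> [1, -44]
SWAP     -> [-44, 1]
ADD      -> [-43]
PUSH 11  -> [-43, 11]
POP      -> [-43]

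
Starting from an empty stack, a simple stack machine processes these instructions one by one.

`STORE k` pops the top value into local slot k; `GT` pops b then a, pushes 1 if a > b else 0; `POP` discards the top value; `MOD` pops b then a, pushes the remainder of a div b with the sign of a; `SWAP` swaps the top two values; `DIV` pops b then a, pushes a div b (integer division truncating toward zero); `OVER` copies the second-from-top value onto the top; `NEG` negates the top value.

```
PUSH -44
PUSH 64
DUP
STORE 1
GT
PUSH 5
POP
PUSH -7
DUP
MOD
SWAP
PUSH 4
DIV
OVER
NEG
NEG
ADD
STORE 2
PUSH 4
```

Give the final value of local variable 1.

64

PUSH -44 → [-44]
PUSH 64  → [-44, 64]
DUP      → [-44, 64, 64]
STORE 1  → [-44, 64]
GT       → [0]
PUSH 5   → [0, 5]
POP      → [0]
PUSH -7  → [0, -7]
DUP      → [0, -7, -7]
MOD      → [0, 0]
SWAP     → [0, 0]
PUSH 4   → [0, 0, 4]
DIV      → [0, 0]
OVER     → [0, 0, 0]
NEG      → [0, 0, 0]
NEG      → [0, 0, 0]
ADD      → [0, 0]
STORE 2  → [0]
PUSH 4   → [0, 4]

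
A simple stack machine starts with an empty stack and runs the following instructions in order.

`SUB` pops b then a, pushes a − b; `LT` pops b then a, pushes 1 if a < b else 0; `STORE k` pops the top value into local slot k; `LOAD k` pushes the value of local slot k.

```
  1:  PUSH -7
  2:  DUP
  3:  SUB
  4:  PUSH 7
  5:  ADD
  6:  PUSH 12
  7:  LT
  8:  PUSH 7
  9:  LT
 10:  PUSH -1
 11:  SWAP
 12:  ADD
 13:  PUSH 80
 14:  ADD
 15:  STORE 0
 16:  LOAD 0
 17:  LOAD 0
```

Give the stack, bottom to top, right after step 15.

PUSH -7 -> -7
DUP     -> -7 -7
SUB     -> 0
PUSH 7  -> 0 7
ADD     -> 7
PUSH 12 -> 7 12
LT      -> 1
PUSH 7  -> 1 7
LT      -> 1
PUSH -1 -> 1 -1
SWAP    -> -1 1
ADD     -> 0
PUSH 80 -> 0 80
ADD     -> 80
STORE 0 -> (empty)

[]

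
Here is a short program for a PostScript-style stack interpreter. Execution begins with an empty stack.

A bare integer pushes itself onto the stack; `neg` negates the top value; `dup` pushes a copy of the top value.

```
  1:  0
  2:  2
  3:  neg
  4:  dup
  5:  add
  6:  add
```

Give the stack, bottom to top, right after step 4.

[0, -2, -2]

0    [0]
2    [0, 2]
neg  [0, -2]
dup  [0, -2, -2]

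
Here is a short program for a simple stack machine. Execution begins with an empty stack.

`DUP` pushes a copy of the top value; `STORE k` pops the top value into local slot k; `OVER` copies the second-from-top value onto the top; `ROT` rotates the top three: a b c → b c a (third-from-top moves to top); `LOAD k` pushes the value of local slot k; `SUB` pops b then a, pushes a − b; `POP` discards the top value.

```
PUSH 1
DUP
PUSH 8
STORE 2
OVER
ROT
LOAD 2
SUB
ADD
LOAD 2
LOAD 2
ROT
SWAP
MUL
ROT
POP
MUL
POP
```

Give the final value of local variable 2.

8

PUSH 1   1
DUP      1 1
PUSH 8   1 1 8
STORE 2  1 1
OVER     1 1 1
ROT      1 1 1
LOAD 2   1 1 1 8
SUB      1 1 -7
ADD      1 -6
LOAD 2   1 -6 8
LOAD 2   1 -6 8 8
ROT      1 8 8 -6
SWAP     1 8 -6 8
MUL      1 8 -48
ROT      8 -48 1
POP      8 -48
MUL      -384
POP      (empty)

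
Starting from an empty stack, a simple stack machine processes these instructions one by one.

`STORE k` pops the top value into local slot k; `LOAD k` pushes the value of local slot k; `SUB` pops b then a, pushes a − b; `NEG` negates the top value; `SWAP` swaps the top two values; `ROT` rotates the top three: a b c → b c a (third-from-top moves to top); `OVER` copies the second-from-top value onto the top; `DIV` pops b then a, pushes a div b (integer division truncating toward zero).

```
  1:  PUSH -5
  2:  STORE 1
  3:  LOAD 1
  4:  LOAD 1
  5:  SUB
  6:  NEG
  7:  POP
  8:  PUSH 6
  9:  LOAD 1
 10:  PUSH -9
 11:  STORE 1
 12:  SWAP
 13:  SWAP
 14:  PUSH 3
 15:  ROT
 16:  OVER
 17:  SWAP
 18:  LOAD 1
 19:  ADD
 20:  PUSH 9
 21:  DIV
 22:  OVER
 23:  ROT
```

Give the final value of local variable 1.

PUSH -5 : -5
STORE 1 : (empty)
LOAD 1  : -5
LOAD 1  : -5 -5
SUB     : 0
NEG     : 0
POP     : (empty)
PUSH 6  : 6
LOAD 1  : 6 -5
PUSH -9 : 6 -5 -9
STORE 1 : 6 -5
SWAP    : -5 6
SWAP    : 6 -5
PUSH 3  : 6 -5 3
ROT     : -5 3 6
OVER    : -5 3 6 3
SWAP    : -5 3 3 6
LOAD 1  : -5 3 3 6 -9
ADD     : -5 3 3 -3
PUSH 9  : -5 3 3 -3 9
DIV     : -5 3 3 0
OVER    : -5 3 3 0 3
ROT     : -5 3 0 3 3

-9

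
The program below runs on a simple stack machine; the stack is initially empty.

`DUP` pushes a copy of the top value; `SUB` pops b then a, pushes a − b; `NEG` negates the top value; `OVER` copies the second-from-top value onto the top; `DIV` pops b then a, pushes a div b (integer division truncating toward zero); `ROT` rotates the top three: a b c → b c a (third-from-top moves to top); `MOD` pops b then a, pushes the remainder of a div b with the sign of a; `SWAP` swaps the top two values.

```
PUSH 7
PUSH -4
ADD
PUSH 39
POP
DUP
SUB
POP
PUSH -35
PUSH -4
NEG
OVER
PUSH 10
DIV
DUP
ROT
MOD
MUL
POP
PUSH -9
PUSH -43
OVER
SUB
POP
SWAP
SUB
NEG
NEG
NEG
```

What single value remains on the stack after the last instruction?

PUSH 7   : 7
PUSH -4  : 7 -4
ADD      : 3
PUSH 39  : 3 39
POP      : 3
DUP      : 3 3
SUB      : 0
POP      : (empty)
PUSH -35 : -35
PUSH -4  : -35 -4
NEG      : -35 4
OVER     : -35 4 -35
PUSH 10  : -35 4 -35 10
DIV      : -35 4 -3
DUP      : -35 4 -3 -3
ROT      : -35 -3 -3 4
MOD      : -35 -3 -3
MUL      : -35 9
POP      : -35
PUSH -9  : -35 -9
PUSH -43 : -35 -9 -43
OVER     : -35 -9 -43 -9
SUB      : -35 -9 -34
POP      : -35 -9
SWAP     : -9 -35
SUB      : 26
NEG      : -26
NEG      : 26
NEG      : -26

-26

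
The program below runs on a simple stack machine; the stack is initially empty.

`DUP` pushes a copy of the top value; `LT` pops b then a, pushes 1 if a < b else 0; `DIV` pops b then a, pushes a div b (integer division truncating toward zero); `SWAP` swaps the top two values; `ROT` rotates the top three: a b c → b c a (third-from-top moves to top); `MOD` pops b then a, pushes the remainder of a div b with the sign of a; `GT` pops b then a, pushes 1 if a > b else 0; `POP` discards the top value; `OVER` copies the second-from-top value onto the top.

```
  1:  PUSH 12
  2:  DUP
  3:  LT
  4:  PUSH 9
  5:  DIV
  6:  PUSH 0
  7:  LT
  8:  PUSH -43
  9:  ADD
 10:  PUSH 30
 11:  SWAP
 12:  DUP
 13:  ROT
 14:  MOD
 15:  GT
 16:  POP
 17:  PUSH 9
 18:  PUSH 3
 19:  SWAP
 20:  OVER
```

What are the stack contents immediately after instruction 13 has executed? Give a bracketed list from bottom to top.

PUSH 12  -> [12]
DUP      -> [12, 12]
LT       -> [0]
PUSH 9   -> [0, 9]
DIV      -> [0]
PUSH 0   -> [0, 0]
LT       -> [0]
PUSH -43 -> [0, -43]
ADD      -> [-43]
PUSH 30  -> [-43, 30]
SWAP     -> [30, -43]
DUP      -> [30, -43, -43]
ROT      -> [-43, -43, 30]

[-43, -43, 30]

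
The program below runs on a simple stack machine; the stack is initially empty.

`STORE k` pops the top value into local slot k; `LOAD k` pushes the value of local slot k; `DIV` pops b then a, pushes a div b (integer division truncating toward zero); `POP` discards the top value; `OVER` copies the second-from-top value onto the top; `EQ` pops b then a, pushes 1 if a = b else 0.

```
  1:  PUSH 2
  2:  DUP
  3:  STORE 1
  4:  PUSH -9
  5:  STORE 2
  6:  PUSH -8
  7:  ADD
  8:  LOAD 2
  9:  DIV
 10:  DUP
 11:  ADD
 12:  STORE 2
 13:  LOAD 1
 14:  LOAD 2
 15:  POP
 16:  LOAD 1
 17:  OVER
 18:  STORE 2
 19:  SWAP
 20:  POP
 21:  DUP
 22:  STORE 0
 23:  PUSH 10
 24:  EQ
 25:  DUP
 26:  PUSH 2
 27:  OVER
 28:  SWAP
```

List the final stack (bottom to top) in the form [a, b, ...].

PUSH 2  -> [2]
DUP     -> [2, 2]
STORE 1 -> [2]
PUSH -9 -> [2, -9]
STORE 2 -> [2]
PUSH -8 -> [2, -8]
ADD     -> [-6]
LOAD 2  -> [-6, -9]
DIV     -> [0]
DUP     -> [0, 0]
ADD     -> [0]
STORE 2 -> []
LOAD 1  -> [2]
LOAD 2  -> [2, 0]
POP     -> [2]
LOAD 1  -> [2, 2]
OVER    -> [2, 2, 2]
STORE 2 -> [2, 2]
SWAP    -> [2, 2]
POP     -> [2]
DUP     -> [2, 2]
STORE 0 -> [2]
PUSH 10 -> [2, 10]
EQ      -> [0]
DUP     -> [0, 0]
PUSH 2  -> [0, 0, 2]
OVER    -> [0, 0, 2, 0]
SWAP    -> [0, 0, 0, 2]

[0, 0, 0, 2]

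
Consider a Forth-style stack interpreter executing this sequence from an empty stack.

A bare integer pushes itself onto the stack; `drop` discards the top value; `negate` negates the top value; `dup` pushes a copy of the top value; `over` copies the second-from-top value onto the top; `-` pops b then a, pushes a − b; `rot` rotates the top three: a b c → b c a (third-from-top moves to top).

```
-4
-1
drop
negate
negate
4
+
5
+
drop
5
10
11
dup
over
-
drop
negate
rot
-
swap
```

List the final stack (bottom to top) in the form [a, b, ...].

[-16, 10]

-4      [-4]
-1      [-4, -1]
drop    [-4]
negate  [4]
negate  [-4]
4       [-4, 4]
+       [0]
5       [0, 5]
+       [5]
drop    []
5       [5]
10      [5, 10]
11      [5, 10, 11]
dup     [5, 10, 11, 11]
over    [5, 10, 11, 11, 11]
-       [5, 10, 11, 0]
drop    [5, 10, 11]
negate  [5, 10, -11]
rot     [10, -11, 5]
-       [10, -16]
swap    [-16, 10]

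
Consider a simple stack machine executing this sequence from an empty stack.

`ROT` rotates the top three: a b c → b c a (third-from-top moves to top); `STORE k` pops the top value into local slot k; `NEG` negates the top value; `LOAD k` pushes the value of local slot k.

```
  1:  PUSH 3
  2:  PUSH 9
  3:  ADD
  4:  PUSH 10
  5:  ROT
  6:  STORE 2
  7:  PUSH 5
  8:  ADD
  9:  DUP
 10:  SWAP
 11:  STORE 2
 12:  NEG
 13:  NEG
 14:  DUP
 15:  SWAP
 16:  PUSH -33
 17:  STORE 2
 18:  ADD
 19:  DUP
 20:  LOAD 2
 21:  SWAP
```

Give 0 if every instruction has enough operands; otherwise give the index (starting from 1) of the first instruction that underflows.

PUSH 3  → [3]
PUSH 9  → [3, 9]
ADD     → [12]
PUSH 10 → [12, 10]
ROT  — needs 3 operands, stack has 2 → underflow

5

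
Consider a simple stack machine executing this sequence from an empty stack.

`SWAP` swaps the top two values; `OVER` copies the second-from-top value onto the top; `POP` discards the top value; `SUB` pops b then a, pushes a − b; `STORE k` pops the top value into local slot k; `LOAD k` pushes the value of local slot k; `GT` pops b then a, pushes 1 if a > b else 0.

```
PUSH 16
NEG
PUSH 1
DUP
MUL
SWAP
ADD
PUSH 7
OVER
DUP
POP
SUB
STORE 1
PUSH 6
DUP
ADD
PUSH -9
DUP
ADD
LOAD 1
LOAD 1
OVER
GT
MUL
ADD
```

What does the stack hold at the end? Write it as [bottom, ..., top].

[-15, 12, -18]

PUSH 16 → 16
NEG     → -16
PUSH 1  → -16 1
DUP     → -16 1 1
MUL     → -16 1
SWAP    → 1 -16
ADD     → -15
PUSH 7  → -15 7
OVER    → -15 7 -15
DUP     → -15 7 -15 -15
POP     → -15 7 -15
SUB     → -15 22
STORE 1 → -15
PUSH 6  → -15 6
DUP     → -15 6 6
ADD     → -15 12
PUSH -9 → -15 12 -9
DUP     → -15 12 -9 -9
ADD     → -15 12 -18
LOAD 1  → -15 12 -18 22
LOAD 1  → -15 12 -18 22 22
OVER    → -15 12 -18 22 22 22
GT      → -15 12 -18 22 0
MUL     → -15 12 -18 0
ADD     → -15 12 -18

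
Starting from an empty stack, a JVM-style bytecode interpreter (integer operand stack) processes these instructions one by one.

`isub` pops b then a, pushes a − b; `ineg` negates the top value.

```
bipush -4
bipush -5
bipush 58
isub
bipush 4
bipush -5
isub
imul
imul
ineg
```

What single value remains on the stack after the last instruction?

bipush -4 → -4
bipush -5 → -4 -5
bipush 58 → -4 -5 58
isub      → -4 -63
bipush 4  → -4 -63 4
bipush -5 → -4 -63 4 -5
isub      → -4 -63 9
imul      → -4 -567
imul      → 2268
ineg      → -2268

-2268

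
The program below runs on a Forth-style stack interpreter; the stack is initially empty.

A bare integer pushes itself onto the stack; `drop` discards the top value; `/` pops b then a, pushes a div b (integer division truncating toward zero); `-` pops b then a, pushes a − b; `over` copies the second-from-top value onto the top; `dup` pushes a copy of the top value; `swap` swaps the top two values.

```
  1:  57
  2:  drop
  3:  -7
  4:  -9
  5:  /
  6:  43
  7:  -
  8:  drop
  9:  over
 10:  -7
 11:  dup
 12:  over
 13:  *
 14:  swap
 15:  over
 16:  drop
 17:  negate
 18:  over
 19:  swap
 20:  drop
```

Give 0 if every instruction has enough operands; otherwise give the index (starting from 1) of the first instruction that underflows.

9

57   -> [57]
drop -> []
-7   -> [-7]
-9   -> [-7, -9]
/    -> [0]
43   -> [0, 43]
-    -> [-43]
drop -> []
over  — needs 2 operands, stack has 0 → underflow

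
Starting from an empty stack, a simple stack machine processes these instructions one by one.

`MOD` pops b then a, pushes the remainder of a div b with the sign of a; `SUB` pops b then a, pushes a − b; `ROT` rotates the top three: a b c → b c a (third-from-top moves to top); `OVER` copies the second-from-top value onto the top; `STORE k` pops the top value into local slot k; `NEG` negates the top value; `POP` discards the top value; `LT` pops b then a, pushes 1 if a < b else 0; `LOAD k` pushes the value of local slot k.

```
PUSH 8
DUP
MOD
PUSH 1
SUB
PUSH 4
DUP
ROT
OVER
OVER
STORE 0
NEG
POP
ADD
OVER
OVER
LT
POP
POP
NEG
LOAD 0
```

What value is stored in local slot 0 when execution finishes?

-1

PUSH 8   8
DUP      8 8
MOD      0
PUSH 1   0 1
SUB      -1
PUSH 4   -1 4
DUP      -1 4 4
ROT      4 4 -1
OVER     4 4 -1 4
OVER     4 4 -1 4 -1
STORE 0  4 4 -1 4
NEG      4 4 -1 -4
POP      4 4 -1
ADD      4 3
OVER     4 3 4
OVER     4 3 4 3
LT       4 3 0
POP      4 3
POP      4
NEG      -4
LOAD 0   -4 -1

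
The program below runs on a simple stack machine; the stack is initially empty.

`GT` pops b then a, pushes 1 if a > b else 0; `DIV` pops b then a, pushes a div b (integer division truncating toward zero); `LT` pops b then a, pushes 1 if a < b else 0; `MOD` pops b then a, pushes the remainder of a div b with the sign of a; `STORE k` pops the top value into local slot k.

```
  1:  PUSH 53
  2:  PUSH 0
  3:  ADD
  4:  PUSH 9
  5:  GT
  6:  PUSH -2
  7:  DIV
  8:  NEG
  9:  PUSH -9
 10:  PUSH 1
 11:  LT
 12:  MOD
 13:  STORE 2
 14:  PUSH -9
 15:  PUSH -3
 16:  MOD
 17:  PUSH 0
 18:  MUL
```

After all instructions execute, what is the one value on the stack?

PUSH 53 → 53
PUSH 0  → 53 0
ADD     → 53
PUSH 9  → 53 9
GT      → 1
PUSH -2 → 1 -2
DIV     → 0
NEG     → 0
PUSH -9 → 0 -9
PUSH 1  → 0 -9 1
LT      → 0 1
MOD     → 0
STORE 2 → (empty)
PUSH -9 → -9
PUSH -3 → -9 -3
MOD     → 0
PUSH 0  → 0 0
MUL     → 0

0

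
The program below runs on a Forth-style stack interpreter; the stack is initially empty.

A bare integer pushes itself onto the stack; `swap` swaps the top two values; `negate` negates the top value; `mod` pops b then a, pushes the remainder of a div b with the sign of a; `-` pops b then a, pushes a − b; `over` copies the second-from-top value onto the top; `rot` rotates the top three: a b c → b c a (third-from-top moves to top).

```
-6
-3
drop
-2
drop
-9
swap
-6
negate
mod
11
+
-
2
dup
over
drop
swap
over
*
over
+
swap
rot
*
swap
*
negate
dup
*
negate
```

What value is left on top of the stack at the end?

-57600

-6     → -6
-3     → -6 -3
drop   → -6
-2     → -6 -2
drop   → -6
-9     → -6 -9
swap   → -9 -6
-6     → -9 -6 -6
negate → -9 -6 6
mod    → -9 0
11     → -9 0 11
+      → -9 11
-      → -20
2      → -20 2
dup    → -20 2 2
over   → -20 2 2 2
drop   → -20 2 2
swap   → -20 2 2
over   → -20 2 2 2
*      → -20 2 4
over   → -20 2 4 2
+      → -20 2 6
swap   → -20 6 2
rot    → 6 2 -20
*      → 6 -40
swap   → -40 6
*      → -240
negate → 240
dup    → 240 240
*      → 57600
negate → -57600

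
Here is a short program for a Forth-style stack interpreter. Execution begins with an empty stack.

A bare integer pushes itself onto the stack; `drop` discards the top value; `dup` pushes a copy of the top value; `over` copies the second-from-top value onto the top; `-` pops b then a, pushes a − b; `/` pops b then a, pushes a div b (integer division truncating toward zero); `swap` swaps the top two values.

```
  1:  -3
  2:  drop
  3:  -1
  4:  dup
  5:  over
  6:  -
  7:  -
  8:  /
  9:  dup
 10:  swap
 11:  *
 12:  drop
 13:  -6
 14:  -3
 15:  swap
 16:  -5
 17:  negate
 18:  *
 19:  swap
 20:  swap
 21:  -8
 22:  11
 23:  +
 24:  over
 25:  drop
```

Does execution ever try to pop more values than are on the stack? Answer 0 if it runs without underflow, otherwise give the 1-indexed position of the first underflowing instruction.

8

-3   -> [-3]
drop -> []
-1   -> [-1]
dup  -> [-1, -1]
over -> [-1, -1, -1]
-    -> [-1, 0]
-    -> [-1]
/  — needs 2 operands, stack has 1 → underflow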